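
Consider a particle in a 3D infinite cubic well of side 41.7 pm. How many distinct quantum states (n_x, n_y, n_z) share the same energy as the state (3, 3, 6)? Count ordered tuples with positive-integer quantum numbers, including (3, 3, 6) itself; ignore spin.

degeneracy = 12

The level has n_x² + n_y² + n_z² = 54. The ordered positive-integer solutions are (1, 2, 7), (1, 7, 2), (2, 1, 7), (2, 5, 5), (2, 7, 1), (3, 3, 6), (3, 6, 3), (5, 2, 5), (5, 5, 2), (6, 3, 3), (7, 1, 2), (7, 2, 1).
That gives 12 states.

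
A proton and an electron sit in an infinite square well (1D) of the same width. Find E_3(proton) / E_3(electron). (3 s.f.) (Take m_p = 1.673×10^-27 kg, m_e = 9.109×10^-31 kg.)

E_n ∝ 1/m at fixed n and L, so the ratio is m_e/m_p = 9.109×10^-31/1.673×10^-27 = 5.44×10^-4.

5.44×10^-4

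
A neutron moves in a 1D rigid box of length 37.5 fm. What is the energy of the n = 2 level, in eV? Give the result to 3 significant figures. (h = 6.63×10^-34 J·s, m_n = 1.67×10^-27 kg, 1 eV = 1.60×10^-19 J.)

E_2 = 5.85×10^5 eV

For an infinite well E_n = n²h²/(8m_nL²), so E_1 = h²/(8m_nL²) = (6.63×10^-34)²/(8·1.67×10^-27·(3.75×10^-14 m)²) = 2.340×10^-14 J.
Then E_2 = 2²·E_1 = 4·2.340×10^-14 J = 9.360×10^-14 J.
Converting, E_2 = 9.360×10^-14 J / (1.60×10^-19 J/eV) = 5.85×10^5 eV.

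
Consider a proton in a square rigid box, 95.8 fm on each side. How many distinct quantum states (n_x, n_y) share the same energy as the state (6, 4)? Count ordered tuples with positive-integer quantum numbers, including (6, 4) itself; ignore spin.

The level has n_x² + n_y² = 52. The ordered positive-integer solutions are (4, 6), (6, 4).
That gives 2 states.

degeneracy = 2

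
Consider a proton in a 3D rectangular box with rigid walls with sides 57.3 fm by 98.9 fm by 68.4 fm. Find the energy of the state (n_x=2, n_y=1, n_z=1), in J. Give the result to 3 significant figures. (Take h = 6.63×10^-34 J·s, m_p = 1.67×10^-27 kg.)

E = 5.05×10^-14 J

For a 3D rectangular well E = (h²/8m_p)·Σ n_i²/L_i² = (6.63×10^-34)²/(8·1.67×10^-27) · [2²/(57.3 fm)² + 1²/(98.9 fm)² + 1²/(68.4 fm)²].
Evaluating gives E = 5.05×10^-14 J.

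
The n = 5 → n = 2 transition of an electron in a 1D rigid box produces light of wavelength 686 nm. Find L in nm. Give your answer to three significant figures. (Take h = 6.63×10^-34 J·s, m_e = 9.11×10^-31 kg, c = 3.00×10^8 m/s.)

The photon carries ΔE = hc/λ = 6.63×10^-34·3.00×10^8/6.86×10^-7 m = 2.899×10^-19 J.
Since ΔE = (5² − 2²)E_1, E_1 = 1.380×10^-20 J, and L = h/√(8m_eE_1) = 2.09×10^-9 m = 2.09 nm.

L = 2.09 nm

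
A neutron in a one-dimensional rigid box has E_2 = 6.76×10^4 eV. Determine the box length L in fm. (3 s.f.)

L = 110 fm

From E_n = n²h²/(8m_nL²), L = n·h/√(8m_nE_n).
E_2 = 6.76×10^4 eV = 1.083×10^-14 J, so L = 2·6.626×10^-34/√(8·1.675×10^-27·1.083×10^-14) = 1.10×10^-13 m = 110 fm.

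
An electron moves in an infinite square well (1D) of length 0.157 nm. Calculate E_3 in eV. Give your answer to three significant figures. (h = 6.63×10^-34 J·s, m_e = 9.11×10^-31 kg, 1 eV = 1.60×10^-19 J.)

E_3 = 138 eV

For an infinite well E_n = n²h²/(8m_eL²), so E_1 = h²/(8m_eL²) = (6.63×10^-34)²/(8·9.11×10^-31·(1.57×10^-10 m)²) = 2.447×10^-18 J.
Then E_3 = 3²·E_1 = 9·2.447×10^-18 J = 2.202×10^-17 J.
Converting, E_3 = 2.202×10^-17 J / (1.60×10^-19 J/eV) = 138 eV.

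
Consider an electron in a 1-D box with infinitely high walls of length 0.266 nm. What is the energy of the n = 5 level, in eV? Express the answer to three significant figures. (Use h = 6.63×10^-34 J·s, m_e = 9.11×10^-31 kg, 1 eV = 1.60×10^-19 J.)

E_5 = 133 eV

For an infinite well E_n = n²h²/(8m_eL²), so E_1 = h²/(8m_eL²) = (6.63×10^-34)²/(8·9.11×10^-31·(2.66×10^-10 m)²) = 8.524×10^-19 J.
Then E_5 = 5²·E_1 = 25·8.524×10^-19 J = 2.131×10^-17 J.
Converting, E_5 = 2.131×10^-17 J / (1.60×10^-19 J/eV) = 133 eV.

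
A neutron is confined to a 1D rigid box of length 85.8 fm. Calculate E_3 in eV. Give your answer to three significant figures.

For an infinite well E_n = n²h²/(8m_nL²), so E_1 = h²/(8m_nL²) = (6.626×10^-34)²/(8·1.675×10^-27·(8.58×10^-14 m)²) = 4.451×10^-15 J.
Then E_3 = 3²·E_1 = 9·4.451×10^-15 J = 4.006×10^-14 J.
Converting, E_3 = 4.006×10^-14 J / (1.602×10^-19 J/eV) = 2.50×10^5 eV.

E_3 = 2.50×10^5 eV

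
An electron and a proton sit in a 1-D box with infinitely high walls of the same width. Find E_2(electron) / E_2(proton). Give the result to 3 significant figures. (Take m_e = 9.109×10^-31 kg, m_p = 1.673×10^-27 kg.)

1.84×10^3

E_n ∝ 1/m at fixed n and L, so the ratio is m_p/m_e = 1.673×10^-27/9.109×10^-31 = 1.84×10^3.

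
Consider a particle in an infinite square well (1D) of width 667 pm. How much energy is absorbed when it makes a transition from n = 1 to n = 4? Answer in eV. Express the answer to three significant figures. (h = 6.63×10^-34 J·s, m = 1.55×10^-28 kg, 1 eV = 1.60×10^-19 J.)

E_1 = h²/(8mL²) = 7.968×10^-22 J.
|ΔE| = |1² − 4²|·E_1 = 15·7.968×10^-22 J = 1.195×10^-20 J = 0.0747 eV.

|ΔE| = 0.0747 eV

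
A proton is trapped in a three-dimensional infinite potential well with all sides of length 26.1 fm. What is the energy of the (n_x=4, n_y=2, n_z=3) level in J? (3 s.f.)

E = 1.40×10^-12 J

For a 3D rectangular well E = (h²/8m_p)·Σ n_i²/L_i² = (6.626×10^-34)²/(8·1.673×10^-27) · [4²/(26.1 fm)² + 2²/(26.1 fm)² + 3²/(26.1 fm)²].
Evaluating gives E = 1.40×10^-12 J.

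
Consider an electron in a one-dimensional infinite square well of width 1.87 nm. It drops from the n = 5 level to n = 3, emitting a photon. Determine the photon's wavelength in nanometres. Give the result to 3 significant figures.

λ = 721 nm

E_1 = h²/(8m_eL²) = 1.723×10^-20 J, so ΔE = (5² − 3²)E_1 = 2.757×10^-19 J.
λ = hc/ΔE = (6.626×10^-34·2.998×10^8)/2.757×10^-19 = 7.21×10^-7 m = 721 nm.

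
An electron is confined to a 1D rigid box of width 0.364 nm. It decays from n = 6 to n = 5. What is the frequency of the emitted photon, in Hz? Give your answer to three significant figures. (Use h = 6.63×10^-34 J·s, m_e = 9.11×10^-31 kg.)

E_1 = h²/(8m_eL²) = 4.552×10^-19 J and ΔE = (6² − 5²)E_1 = 5.007×10^-18 J.
f = ΔE/h = 5.007×10^-18/6.63×10^-34 = 7.55×10^15 Hz.

f = 7.55×10^15 Hz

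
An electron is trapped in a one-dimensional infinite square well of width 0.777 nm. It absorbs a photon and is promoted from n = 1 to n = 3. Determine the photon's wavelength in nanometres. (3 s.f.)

E_1 = h²/(8m_eL²) = 9.979×10^-20 J, so ΔE = (3² − 1²)E_1 = 7.983×10^-19 J.
λ = hc/ΔE = (6.626×10^-34·2.998×10^8)/7.983×10^-19 = 2.49×10^-7 m = 249 nm.

λ = 249 nm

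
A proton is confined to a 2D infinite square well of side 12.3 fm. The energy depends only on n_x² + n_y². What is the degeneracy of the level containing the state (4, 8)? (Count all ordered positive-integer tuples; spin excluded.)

degeneracy = 2

The level has n_x² + n_y² = 80. The ordered positive-integer solutions are (4, 8), (8, 4).
That gives 2 states.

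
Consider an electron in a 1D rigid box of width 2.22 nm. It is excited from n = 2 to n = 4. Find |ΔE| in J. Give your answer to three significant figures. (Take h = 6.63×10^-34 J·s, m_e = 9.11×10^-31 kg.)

E_1 = h²/(8m_eL²) = 1.224×10^-20 J.
|ΔE| = |2² − 4²|·E_1 = 12·1.224×10^-20 J = 1.47×10^-19 J.

|ΔE| = 1.47×10^-19 J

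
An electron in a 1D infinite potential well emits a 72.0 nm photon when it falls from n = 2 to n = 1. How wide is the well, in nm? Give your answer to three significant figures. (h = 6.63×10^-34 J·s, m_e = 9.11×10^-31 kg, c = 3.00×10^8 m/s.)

The photon carries ΔE = hc/λ = 6.63×10^-34·3.00×10^8/7.20×10^-8 m = 2.762×10^-18 J.
Since ΔE = (2² − 1²)E_1, E_1 = 9.207×10^-19 J, and L = h/√(8m_eE_1) = 2.56×10^-10 m = 0.256 nm.

L = 0.256 nm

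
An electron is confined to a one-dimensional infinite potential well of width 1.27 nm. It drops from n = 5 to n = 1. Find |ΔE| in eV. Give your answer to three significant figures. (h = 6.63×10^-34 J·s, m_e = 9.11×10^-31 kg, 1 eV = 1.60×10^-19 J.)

E_1 = h²/(8m_eL²) = 3.739×10^-20 J.
|ΔE| = |5² − 1²|·E_1 = 24·3.739×10^-20 J = 8.974×10^-19 J = 5.61 eV.

|ΔE| = 5.61 eV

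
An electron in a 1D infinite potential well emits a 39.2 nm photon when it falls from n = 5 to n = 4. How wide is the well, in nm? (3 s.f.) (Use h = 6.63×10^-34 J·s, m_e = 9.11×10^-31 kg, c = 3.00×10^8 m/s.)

The photon carries ΔE = hc/λ = 6.63×10^-34·3.00×10^8/3.92×10^-8 m = 5.074×10^-18 J.
Since ΔE = (5² − 4²)E_1, E_1 = 5.638×10^-19 J, and L = h/√(8m_eE_1) = 3.27×10^-10 m = 0.327 nm.

L = 0.327 nm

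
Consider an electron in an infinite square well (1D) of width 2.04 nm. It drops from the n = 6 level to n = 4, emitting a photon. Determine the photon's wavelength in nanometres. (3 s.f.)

λ = 686 nm

E_1 = h²/(8m_eL²) = 1.448×10^-20 J, so ΔE = (6² − 4²)E_1 = 2.896×10^-19 J.
λ = hc/ΔE = (6.626×10^-34·2.998×10^8)/2.896×10^-19 = 6.86×10^-7 m = 686 nm.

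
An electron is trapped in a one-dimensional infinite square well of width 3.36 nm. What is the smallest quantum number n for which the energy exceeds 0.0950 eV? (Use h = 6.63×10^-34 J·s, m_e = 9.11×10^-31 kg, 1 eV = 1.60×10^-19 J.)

E_1 = h²/(8m_eL²) = 5.342×10^-21 J = 0.03339 eV.
Need n² > 0.0950/0.03339 = 2.845, i.e. n > 1.687.
The smallest integer satisfying this is n = 2.

n = 2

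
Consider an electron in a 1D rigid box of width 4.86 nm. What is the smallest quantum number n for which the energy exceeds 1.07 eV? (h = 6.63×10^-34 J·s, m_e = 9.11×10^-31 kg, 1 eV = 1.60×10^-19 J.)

E_1 = h²/(8m_eL²) = 2.554×10^-21 J = 0.01596 eV.
Need n² > 1.07/0.01596 = 67.04, i.e. n > 8.188.
The smallest integer satisfying this is n = 9.

n = 9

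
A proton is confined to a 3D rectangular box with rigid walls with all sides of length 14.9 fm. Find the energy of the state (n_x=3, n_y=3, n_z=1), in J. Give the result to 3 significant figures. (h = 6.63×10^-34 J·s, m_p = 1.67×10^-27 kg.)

E = 2.82×10^-12 J

For a 3D rectangular well E = (h²/8m_p)·Σ n_i²/L_i² = (6.63×10^-34)²/(8·1.67×10^-27) · [3²/(14.9 fm)² + 3²/(14.9 fm)² + 1²/(14.9 fm)²].
Evaluating gives E = 2.82×10^-12 J.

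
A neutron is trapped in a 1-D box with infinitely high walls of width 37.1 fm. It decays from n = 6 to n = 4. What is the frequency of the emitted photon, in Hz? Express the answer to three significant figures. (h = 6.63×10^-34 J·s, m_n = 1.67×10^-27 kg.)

E_1 = h²/(8m_nL²) = 2.390×10^-14 J and ΔE = (6² − 4²)E_1 = 4.780×10^-13 J.
f = ΔE/h = 4.780×10^-13/6.63×10^-34 = 7.21×10^20 Hz.

f = 7.21×10^20 Hz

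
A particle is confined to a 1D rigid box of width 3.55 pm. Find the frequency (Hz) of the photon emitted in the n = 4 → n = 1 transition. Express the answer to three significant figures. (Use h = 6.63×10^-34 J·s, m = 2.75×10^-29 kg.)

E_1 = h²/(8mL²) = 1.585×10^-16 J and ΔE = (4² − 1²)E_1 = 2.378×10^-15 J.
f = ΔE/h = 2.378×10^-15/6.63×10^-34 = 3.59×10^18 Hz.

f = 3.59×10^18 Hz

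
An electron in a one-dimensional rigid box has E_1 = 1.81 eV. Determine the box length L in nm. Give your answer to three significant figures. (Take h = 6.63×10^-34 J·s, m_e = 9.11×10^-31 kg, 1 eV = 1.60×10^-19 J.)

L = 0.456 nm

From E_n = n²h²/(8m_eL²), L = n·h/√(8m_eE_n).
E_1 = 1.81 eV = 2.896×10^-19 J, so L = 1·6.63×10^-34/√(8·9.11×10^-31·2.896×10^-19) = 4.56×10^-10 m = 0.456 nm.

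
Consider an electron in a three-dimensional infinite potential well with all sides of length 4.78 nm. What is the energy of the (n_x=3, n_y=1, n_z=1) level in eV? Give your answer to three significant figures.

For a 3D rectangular well E = (h²/8m_e)·Σ n_i²/L_i² = (6.626×10^-34)²/(8·9.109×10^-31) · [3²/(4.78 nm)² + 1²/(4.78 nm)² + 1²/(4.78 nm)²].
Evaluating gives E = 2.901×10^-20 J = 0.181 eV.

E = 0.181 eV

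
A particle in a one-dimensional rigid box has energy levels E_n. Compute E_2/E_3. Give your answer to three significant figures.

0.444

E_n ∝ n², so E_2/E_3 = 2²/3² = 4/9 = 0.444.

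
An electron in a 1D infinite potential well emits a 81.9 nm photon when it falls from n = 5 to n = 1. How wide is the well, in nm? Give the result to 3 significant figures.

L = 0.772 nm

The photon carries ΔE = hc/λ = 6.626×10^-34·2.998×10^8/8.19×10^-8 m = 2.425×10^-18 J.
Since ΔE = (5² − 1²)E_1, E_1 = 1.010×10^-19 J, and L = h/√(8m_eE_1) = 7.72×10^-10 m = 0.772 nm.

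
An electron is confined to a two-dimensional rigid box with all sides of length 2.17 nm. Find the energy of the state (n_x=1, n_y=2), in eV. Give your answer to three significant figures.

E = 0.399 eV

For a 2D rectangular well E = (h²/8m_e)·Σ n_i²/L_i² = (6.626×10^-34)²/(8·9.109×10^-31) · [1²/(2.17 nm)² + 2²/(2.17 nm)²].
Evaluating gives E = 6.397×10^-20 J = 0.399 eV.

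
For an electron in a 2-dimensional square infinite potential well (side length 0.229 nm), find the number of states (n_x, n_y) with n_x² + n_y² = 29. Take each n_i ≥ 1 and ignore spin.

The level has n_x² + n_y² = 29. The ordered positive-integer solutions are (2, 5), (5, 2).
That gives 2 states.

degeneracy = 2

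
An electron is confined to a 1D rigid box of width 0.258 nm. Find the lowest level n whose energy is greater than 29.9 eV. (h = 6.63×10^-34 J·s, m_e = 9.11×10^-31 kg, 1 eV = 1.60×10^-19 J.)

E_1 = h²/(8m_eL²) = 9.061×10^-19 J = 5.663 eV.
Need n² > 29.9/5.663 = 5.280, i.e. n > 2.298.
The smallest integer satisfying this is n = 3.

n = 3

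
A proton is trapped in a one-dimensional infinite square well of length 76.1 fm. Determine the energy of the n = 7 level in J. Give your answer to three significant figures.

For an infinite well E_n = n²h²/(8m_pL²), so E_1 = h²/(8m_pL²) = (6.626×10^-34)²/(8·1.673×10^-27·(7.61×10^-14 m)²) = 5.664×10^-15 J.
Then E_7 = 7²·E_1 = 49·5.664×10^-15 J = 2.78×10^-13 J.

E_7 = 2.78×10^-13 J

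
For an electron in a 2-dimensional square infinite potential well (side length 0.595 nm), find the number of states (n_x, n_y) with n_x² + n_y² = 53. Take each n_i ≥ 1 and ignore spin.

degeneracy = 2

The level has n_x² + n_y² = 53. The ordered positive-integer solutions are (2, 7), (7, 2).
That gives 2 states.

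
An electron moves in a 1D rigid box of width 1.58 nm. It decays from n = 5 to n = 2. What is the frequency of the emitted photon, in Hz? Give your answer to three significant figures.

E_1 = h²/(8m_eL²) = 2.413×10^-20 J and ΔE = (5² − 2²)E_1 = 5.067×10^-19 J.
f = ΔE/h = 5.067×10^-19/6.626×10^-34 = 7.65×10^14 Hz.

f = 7.65×10^14 Hz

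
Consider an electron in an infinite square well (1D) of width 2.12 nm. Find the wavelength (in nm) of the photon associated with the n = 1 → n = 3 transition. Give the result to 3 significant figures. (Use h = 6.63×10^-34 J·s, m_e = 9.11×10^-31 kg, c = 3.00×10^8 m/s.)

E_1 = h²/(8m_eL²) = 1.342×10^-20 J, so ΔE = (3² − 1²)E_1 = 1.074×10^-19 J.
λ = hc/ΔE = (6.63×10^-34·3.00×10^8)/1.074×10^-19 = 1.85×10^-6 m = 1.85×10^3 nm.

λ = 1.85×10^3 nm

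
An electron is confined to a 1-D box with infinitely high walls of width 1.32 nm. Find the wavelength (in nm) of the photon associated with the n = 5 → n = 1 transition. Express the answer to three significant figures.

E_1 = h²/(8m_eL²) = 3.458×10^-20 J, so ΔE = (5² − 1²)E_1 = 8.299×10^-19 J.
λ = hc/ΔE = (6.626×10^-34·2.998×10^8)/8.299×10^-19 = 2.39×10^-7 m = 239 nm.

λ = 239 nm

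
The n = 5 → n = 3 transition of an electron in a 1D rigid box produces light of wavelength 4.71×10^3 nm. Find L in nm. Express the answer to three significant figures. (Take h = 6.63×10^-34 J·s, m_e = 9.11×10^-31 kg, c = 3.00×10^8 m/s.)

The photon carries ΔE = hc/λ = 6.63×10^-34·3.00×10^8/4.71×10^-6 m = 4.223×10^-20 J.
Since ΔE = (5² − 3²)E_1, E_1 = 2.639×10^-21 J, and L = h/√(8m_eE_1) = 4.78×10^-9 m = 4.78 nm.

L = 4.78 nm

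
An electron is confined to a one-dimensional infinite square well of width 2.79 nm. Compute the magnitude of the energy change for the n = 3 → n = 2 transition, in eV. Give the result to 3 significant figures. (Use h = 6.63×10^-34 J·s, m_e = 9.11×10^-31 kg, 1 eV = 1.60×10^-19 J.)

|ΔE| = 0.242 eV

E_1 = h²/(8m_eL²) = 7.748×10^-21 J.
|ΔE| = |3² − 2²|·E_1 = 5·7.748×10^-21 J = 3.874×10^-20 J = 0.242 eV.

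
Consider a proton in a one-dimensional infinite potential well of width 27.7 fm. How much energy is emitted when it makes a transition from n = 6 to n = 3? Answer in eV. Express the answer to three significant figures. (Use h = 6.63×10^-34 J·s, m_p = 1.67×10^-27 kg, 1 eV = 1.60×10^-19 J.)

E_1 = h²/(8m_pL²) = 4.288×10^-14 J.
|ΔE| = |6² − 3²|·E_1 = 27·4.288×10^-14 J = 1.158×10^-12 J = 7.24×10^6 eV.

|ΔE| = 7.24×10^6 eV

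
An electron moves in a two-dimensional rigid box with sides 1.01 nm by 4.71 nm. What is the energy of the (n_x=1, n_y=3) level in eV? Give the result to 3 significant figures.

E = 0.521 eV

For a 2D rectangular well E = (h²/8m_e)·Σ n_i²/L_i² = (6.626×10^-34)²/(8·9.109×10^-31) · [1²/(1.01 nm)² + 3²/(4.71 nm)²].
Evaluating gives E = 8.350×10^-20 J = 0.521 eV.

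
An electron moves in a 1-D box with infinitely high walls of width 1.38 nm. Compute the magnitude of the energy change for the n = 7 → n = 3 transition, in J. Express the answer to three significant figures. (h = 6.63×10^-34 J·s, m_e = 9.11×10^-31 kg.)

E_1 = h²/(8m_eL²) = 3.167×10^-20 J.
|ΔE| = |7² − 3²|·E_1 = 40·3.167×10^-20 J = 1.27×10^-18 J.

|ΔE| = 1.27×10^-18 J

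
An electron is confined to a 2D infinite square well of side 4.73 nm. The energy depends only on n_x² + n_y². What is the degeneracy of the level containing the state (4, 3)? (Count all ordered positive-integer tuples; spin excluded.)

degeneracy = 2

The level has n_x² + n_y² = 25. The ordered positive-integer solutions are (3, 4), (4, 3).
That gives 2 states.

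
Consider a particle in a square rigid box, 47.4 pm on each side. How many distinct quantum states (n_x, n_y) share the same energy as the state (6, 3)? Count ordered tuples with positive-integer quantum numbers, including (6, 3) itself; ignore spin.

degeneracy = 2

The level has n_x² + n_y² = 45. The ordered positive-integer solutions are (3, 6), (6, 3).
That gives 2 states.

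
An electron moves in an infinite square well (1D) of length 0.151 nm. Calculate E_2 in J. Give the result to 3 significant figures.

For an infinite well E_n = n²h²/(8m_eL²), so E_1 = h²/(8m_eL²) = (6.626×10^-34)²/(8·9.109×10^-31·(1.51×10^-10 m)²) = 2.642×10^-18 J.
Then E_2 = 2²·E_1 = 4·2.642×10^-18 J = 1.06×10^-17 J.

E_2 = 1.06×10^-17 J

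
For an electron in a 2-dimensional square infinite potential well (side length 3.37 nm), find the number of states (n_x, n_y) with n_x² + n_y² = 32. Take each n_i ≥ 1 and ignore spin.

degeneracy = 1

The level has n_x² + n_y² = 32. The ordered positive-integer solutions are (4, 4).
That gives 1 state.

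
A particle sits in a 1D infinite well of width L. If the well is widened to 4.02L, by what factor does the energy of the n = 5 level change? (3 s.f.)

0.0619

E_n ∝ 1/L², so the energy scales by 1/4.02² = 0.0619.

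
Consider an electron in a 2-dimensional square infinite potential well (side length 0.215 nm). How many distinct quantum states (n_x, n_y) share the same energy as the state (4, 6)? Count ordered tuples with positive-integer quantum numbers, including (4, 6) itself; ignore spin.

The level has n_x² + n_y² = 52. The ordered positive-integer solutions are (4, 6), (6, 4).
That gives 2 states.

degeneracy = 2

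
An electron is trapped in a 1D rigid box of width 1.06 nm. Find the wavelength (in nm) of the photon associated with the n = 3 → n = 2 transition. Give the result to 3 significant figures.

λ = 741 nm

E_1 = h²/(8m_eL²) = 5.362×10^-20 J, so ΔE = (3² − 2²)E_1 = 2.681×10^-19 J.
λ = hc/ΔE = (6.626×10^-34·2.998×10^8)/2.681×10^-19 = 7.41×10^-7 m = 741 nm.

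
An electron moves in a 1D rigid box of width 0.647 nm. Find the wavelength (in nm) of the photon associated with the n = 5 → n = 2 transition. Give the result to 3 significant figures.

E_1 = h²/(8m_eL²) = 1.439×10^-19 J, so ΔE = (5² − 2²)E_1 = 3.022×10^-18 J.
λ = hc/ΔE = (6.626×10^-34·2.998×10^8)/3.022×10^-18 = 6.57×10^-8 m = 65.7 nm.

λ = 65.7 nm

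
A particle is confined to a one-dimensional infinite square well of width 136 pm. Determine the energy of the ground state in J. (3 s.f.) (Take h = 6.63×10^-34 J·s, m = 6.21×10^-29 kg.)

For an infinite well E_n = n²h²/(8mL²), so E_1 = h²/(8mL²) = (6.63×10^-34)²/(8·6.21×10^-29·(1.36×10^-10 m)²) = 4.784×10^-20 J.

E_1 = 4.78×10^-20 J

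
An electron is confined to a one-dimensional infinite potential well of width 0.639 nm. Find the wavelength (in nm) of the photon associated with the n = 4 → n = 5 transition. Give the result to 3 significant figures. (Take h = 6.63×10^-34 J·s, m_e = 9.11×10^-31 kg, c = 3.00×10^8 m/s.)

λ = 150 nm

E_1 = h²/(8m_eL²) = 1.477×10^-19 J, so ΔE = (5² − 4²)E_1 = 1.329×10^-18 J.
λ = hc/ΔE = (6.63×10^-34·3.00×10^8)/1.329×10^-18 = 1.50×10^-7 m = 150 nm.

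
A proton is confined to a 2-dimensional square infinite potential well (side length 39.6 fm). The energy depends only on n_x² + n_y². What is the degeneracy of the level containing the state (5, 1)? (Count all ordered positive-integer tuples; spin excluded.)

degeneracy = 2

The level has n_x² + n_y² = 26. The ordered positive-integer solutions are (1, 5), (5, 1).
That gives 2 states.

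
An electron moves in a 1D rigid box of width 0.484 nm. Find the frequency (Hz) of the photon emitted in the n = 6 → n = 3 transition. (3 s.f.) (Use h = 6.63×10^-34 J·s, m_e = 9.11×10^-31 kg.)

f = 1.05×10^16 Hz

E_1 = h²/(8m_eL²) = 2.575×10^-19 J and ΔE = (6² − 3²)E_1 = 6.952×10^-18 J.
f = ΔE/h = 6.952×10^-18/6.63×10^-34 = 1.05×10^16 Hz.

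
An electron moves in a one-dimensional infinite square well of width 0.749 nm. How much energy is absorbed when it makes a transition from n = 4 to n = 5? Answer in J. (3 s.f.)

|ΔE| = 9.67×10^-19 J

E_1 = h²/(8m_eL²) = 1.074×10^-19 J.
|ΔE| = |4² − 5²|·E_1 = 9·1.074×10^-19 J = 9.67×10^-19 J.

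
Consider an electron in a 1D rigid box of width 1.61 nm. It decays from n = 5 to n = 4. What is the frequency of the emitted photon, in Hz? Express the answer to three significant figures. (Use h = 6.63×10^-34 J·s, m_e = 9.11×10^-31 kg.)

f = 3.16×10^14 Hz

E_1 = h²/(8m_eL²) = 2.327×10^-20 J and ΔE = (5² − 4²)E_1 = 2.094×10^-19 J.
f = ΔE/h = 2.094×10^-19/6.63×10^-34 = 3.16×10^14 Hz.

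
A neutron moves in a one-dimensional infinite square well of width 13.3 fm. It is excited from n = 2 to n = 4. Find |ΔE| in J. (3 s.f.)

|ΔE| = 2.22×10^-12 J

E_1 = h²/(8m_nL²) = 1.852×10^-13 J.
|ΔE| = |2² − 4²|·E_1 = 12·1.852×10^-13 J = 2.22×10^-12 J.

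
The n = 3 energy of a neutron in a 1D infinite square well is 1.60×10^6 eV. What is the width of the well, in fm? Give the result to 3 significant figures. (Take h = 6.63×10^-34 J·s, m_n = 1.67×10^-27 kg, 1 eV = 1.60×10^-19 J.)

From E_n = n²h²/(8m_nL²), L = n·h/√(8m_nE_n).
E_3 = 1.60×10^6 eV = 2.560×10^-13 J, so L = 3·6.63×10^-34/√(8·1.67×10^-27·2.560×10^-13) = 3.40×10^-14 m = 34.0 fm.

L = 34.0 fm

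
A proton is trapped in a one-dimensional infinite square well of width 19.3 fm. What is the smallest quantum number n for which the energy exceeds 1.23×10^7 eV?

E_1 = h²/(8m_pL²) = 8.806×10^-14 J = 5.497×10^5 eV.
Need n² > 1.23×10^7/5.497×10^5 = 22.38, i.e. n > 4.731.
The smallest integer satisfying this is n = 5.

n = 5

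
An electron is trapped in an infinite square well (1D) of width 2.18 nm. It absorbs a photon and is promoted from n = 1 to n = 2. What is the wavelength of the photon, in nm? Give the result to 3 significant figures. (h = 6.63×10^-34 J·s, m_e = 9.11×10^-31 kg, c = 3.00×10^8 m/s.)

E_1 = h²/(8m_eL²) = 1.269×10^-20 J, so ΔE = (2² − 1²)E_1 = 3.807×10^-20 J.
λ = hc/ΔE = (6.63×10^-34·3.00×10^8)/3.807×10^-20 = 5.22×10^-6 m = 5.22×10^3 nm.

λ = 5.22×10^3 nm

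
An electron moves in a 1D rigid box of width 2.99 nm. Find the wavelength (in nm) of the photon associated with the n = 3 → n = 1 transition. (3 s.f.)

E_1 = h²/(8m_eL²) = 6.739×10^-21 J, so ΔE = (3² − 1²)E_1 = 5.391×10^-20 J.
λ = hc/ΔE = (6.626×10^-34·2.998×10^8)/5.391×10^-20 = 3.68×10^-6 m = 3.68×10^3 nm.

λ = 3.68×10^3 nm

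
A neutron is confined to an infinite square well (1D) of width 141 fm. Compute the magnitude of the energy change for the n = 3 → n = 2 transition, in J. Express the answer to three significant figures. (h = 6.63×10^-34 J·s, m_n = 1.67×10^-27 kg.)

|ΔE| = 8.27×10^-15 J

E_1 = h²/(8m_nL²) = 1.655×10^-15 J.
|ΔE| = |3² − 2²|·E_1 = 5·1.655×10^-15 J = 8.27×10^-15 J.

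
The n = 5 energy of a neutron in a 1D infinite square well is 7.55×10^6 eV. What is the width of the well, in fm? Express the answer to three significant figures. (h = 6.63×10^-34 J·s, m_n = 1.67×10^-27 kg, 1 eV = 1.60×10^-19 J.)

From E_n = n²h²/(8m_nL²), L = n·h/√(8m_nE_n).
E_5 = 7.55×10^6 eV = 1.208×10^-12 J, so L = 5·6.63×10^-34/√(8·1.67×10^-27·1.208×10^-12) = 2.61×10^-14 m = 26.1 fm.

L = 26.1 fm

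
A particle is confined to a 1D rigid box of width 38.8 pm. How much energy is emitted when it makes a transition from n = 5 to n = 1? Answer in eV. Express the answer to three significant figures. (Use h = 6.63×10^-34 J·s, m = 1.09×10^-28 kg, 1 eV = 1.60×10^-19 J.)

|ΔE| = 50.2 eV

E_1 = h²/(8mL²) = 3.348×10^-19 J.
|ΔE| = |5² − 1²|·E_1 = 24·3.348×10^-19 J = 8.035×10^-18 J = 50.2 eV.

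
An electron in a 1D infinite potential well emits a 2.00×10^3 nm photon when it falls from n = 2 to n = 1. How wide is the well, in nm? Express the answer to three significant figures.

L = 1.35 nm

The photon carries ΔE = hc/λ = 6.626×10^-34·2.998×10^8/2.00×10^-6 m = 9.932×10^-20 J.
Since ΔE = (2² − 1²)E_1, E_1 = 3.311×10^-20 J, and L = h/√(8m_eE_1) = 1.35×10^-9 m = 1.35 nm.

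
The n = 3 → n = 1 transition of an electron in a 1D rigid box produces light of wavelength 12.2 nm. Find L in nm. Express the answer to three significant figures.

The photon carries ΔE = hc/λ = 6.626×10^-34·2.998×10^8/1.22×10^-8 m = 1.628×10^-17 J.
Since ΔE = (3² − 1²)E_1, E_1 = 2.035×10^-18 J, and L = h/√(8m_eE_1) = 1.72×10^-10 m = 0.172 nm.

L = 0.172 nm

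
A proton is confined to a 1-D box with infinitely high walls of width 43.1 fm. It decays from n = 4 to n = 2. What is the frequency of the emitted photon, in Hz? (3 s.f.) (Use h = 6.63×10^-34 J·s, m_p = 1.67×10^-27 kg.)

f = 3.21×10^20 Hz

E_1 = h²/(8m_pL²) = 1.771×10^-14 J and ΔE = (4² − 2²)E_1 = 2.125×10^-13 J.
f = ΔE/h = 2.125×10^-13/6.63×10^-34 = 3.21×10^20 Hz.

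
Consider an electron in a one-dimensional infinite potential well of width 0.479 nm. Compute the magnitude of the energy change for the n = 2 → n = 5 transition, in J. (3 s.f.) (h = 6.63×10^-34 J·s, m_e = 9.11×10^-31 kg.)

|ΔE| = 5.52×10^-18 J

E_1 = h²/(8m_eL²) = 2.629×10^-19 J.
|ΔE| = |2² − 5²|·E_1 = 21·2.629×10^-19 J = 5.52×10^-18 J.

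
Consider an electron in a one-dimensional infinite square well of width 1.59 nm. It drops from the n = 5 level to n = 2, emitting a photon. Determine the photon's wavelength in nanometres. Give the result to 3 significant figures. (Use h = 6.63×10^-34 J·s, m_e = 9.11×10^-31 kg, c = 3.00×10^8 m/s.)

E_1 = h²/(8m_eL²) = 2.386×10^-20 J, so ΔE = (5² − 2²)E_1 = 5.011×10^-19 J.
λ = hc/ΔE = (6.63×10^-34·3.00×10^8)/5.011×10^-19 = 3.97×10^-7 m = 397 nm.

λ = 397 nm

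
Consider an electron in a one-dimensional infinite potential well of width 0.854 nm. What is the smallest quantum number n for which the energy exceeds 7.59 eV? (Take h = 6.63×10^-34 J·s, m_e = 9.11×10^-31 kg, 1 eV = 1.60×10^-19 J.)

E_1 = h²/(8m_eL²) = 8.270×10^-20 J = 0.5169 eV.
Need n² > 7.59/0.5169 = 14.68, i.e. n > 3.831.
The smallest integer satisfying this is n = 4.

n = 4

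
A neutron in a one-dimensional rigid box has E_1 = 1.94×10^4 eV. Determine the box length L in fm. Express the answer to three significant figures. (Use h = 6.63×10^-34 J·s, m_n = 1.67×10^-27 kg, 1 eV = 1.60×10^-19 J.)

L = 103 fm

From E_n = n²h²/(8m_nL²), L = n·h/√(8m_nE_n).
E_1 = 1.94×10^4 eV = 3.104×10^-15 J, so L = 1·6.63×10^-34/√(8·1.67×10^-27·3.104×10^-15) = 1.03×10^-13 m = 103 fm.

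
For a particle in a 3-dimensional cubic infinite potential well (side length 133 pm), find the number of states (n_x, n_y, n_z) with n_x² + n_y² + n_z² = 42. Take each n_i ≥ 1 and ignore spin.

degeneracy = 6

The level has n_x² + n_y² + n_z² = 42. The ordered positive-integer solutions are (1, 4, 5), (1, 5, 4), (4, 1, 5), (4, 5, 1), (5, 1, 4), (5, 4, 1).
That gives 6 states.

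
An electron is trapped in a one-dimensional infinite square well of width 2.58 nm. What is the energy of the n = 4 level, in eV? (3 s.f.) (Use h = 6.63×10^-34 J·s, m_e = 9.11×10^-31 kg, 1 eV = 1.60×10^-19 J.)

E_4 = 0.906 eV

For an infinite well E_n = n²h²/(8m_eL²), so E_1 = h²/(8m_eL²) = (6.63×10^-34)²/(8·9.11×10^-31·(2.58×10^-9 m)²) = 9.061×10^-21 J.
Then E_4 = 4²·E_1 = 16·9.061×10^-21 J = 1.450×10^-19 J.
Converting, E_4 = 1.450×10^-19 J / (1.60×10^-19 J/eV) = 0.906 eV.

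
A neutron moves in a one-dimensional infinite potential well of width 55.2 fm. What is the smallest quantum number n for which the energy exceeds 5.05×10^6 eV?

n = 9

E_1 = h²/(8m_nL²) = 1.075×10^-14 J = 6.710×10^4 eV.
Need n² > 5.05×10^6/6.710×10^4 = 75.26, i.e. n > 8.675.
The smallest integer satisfying this is n = 9.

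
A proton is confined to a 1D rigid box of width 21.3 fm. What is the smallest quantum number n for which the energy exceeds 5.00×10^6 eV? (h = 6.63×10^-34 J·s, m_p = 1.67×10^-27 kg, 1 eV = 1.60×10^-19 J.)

n = 4

E_1 = h²/(8m_pL²) = 7.252×10^-14 J = 4.533×10^5 eV.
Need n² > 5.00×10^6/4.533×10^5 = 11.03, i.e. n > 3.321.
The smallest integer satisfying this is n = 4.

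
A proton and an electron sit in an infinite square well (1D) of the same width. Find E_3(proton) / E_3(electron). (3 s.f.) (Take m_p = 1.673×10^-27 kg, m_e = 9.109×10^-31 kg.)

5.44×10^-4

E_n ∝ 1/m at fixed n and L, so the ratio is m_e/m_p = 9.109×10^-31/1.673×10^-27 = 5.44×10^-4.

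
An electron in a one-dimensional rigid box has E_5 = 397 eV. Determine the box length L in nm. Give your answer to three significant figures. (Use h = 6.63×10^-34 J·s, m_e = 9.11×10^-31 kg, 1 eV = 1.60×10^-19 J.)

From E_n = n²h²/(8m_eL²), L = n·h/√(8m_eE_n).
E_5 = 397 eV = 6.352×10^-17 J, so L = 5·6.63×10^-34/√(8·9.11×10^-31·6.352×10^-17) = 1.54×10^-10 m = 0.154 nm.

L = 0.154 nm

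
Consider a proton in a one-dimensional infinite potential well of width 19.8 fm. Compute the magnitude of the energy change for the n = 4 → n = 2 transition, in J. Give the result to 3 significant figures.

E_1 = h²/(8m_pL²) = 8.367×10^-14 J.
|ΔE| = |4² − 2²|·E_1 = 12·8.367×10^-14 J = 1.00×10^-12 J.

|ΔE| = 1.00×10^-12 J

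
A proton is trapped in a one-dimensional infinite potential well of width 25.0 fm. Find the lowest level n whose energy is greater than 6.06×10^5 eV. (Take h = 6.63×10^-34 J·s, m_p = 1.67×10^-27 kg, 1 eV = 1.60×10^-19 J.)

E_1 = h²/(8m_pL²) = 5.264×10^-14 J = 3.290×10^5 eV.
Need n² > 6.06×10^5/3.290×10^5 = 1.842, i.e. n > 1.357.
The smallest integer satisfying this is n = 2.

n = 2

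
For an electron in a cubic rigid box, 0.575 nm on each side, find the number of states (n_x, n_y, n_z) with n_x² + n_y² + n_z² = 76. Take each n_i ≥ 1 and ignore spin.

The level has n_x² + n_y² + n_z² = 76. The ordered positive-integer solutions are (2, 6, 6), (6, 2, 6), (6, 6, 2).
That gives 3 states.

degeneracy = 3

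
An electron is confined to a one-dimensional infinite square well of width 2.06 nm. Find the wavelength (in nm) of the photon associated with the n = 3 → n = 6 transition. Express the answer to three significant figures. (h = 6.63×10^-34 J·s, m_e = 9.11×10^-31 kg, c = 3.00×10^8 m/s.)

E_1 = h²/(8m_eL²) = 1.421×10^-20 J, so ΔE = (6² − 3²)E_1 = 3.837×10^-19 J.
λ = hc/ΔE = (6.63×10^-34·3.00×10^8)/3.837×10^-19 = 5.18×10^-7 m = 518 nm.

λ = 518 nm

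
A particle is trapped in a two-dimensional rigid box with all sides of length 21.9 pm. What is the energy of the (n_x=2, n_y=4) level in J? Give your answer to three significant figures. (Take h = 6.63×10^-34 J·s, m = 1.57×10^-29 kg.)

For a 2D rectangular well E = (h²/8m)·Σ n_i²/L_i² = (6.63×10^-34)²/(8·1.57×10^-29) · [2²/(21.9 pm)² + 4²/(21.9 pm)²].
Evaluating gives E = 1.46×10^-16 J.

E = 1.46×10^-16 J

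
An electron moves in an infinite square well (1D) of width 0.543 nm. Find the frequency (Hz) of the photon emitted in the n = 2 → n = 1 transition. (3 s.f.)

f = 9.25×10^14 Hz

E_1 = h²/(8m_eL²) = 2.043×10^-19 J and ΔE = (2² − 1²)E_1 = 6.129×10^-19 J.
f = ΔE/h = 6.129×10^-19/6.626×10^-34 = 9.25×10^14 Hz.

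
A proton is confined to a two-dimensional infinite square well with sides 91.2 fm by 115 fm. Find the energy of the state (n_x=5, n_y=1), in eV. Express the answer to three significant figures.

E = 6.31×10^5 eV

For a 2D rectangular well E = (h²/8m_p)·Σ n_i²/L_i² = (6.626×10^-34)²/(8·1.673×10^-27) · [5²/(91.2 fm)² + 1²/(115 fm)²].
Evaluating gives E = 1.011×10^-13 J = 6.31×10^5 eV.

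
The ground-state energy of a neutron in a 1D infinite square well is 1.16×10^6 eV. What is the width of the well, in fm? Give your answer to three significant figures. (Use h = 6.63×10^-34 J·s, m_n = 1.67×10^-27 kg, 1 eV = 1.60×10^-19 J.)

L = 13.3 fm

From E_n = n²h²/(8m_nL²), L = n·h/√(8m_nE_n).
E_1 = 1.16×10^6 eV = 1.856×10^-13 J, so L = 1·6.63×10^-34/√(8·1.67×10^-27·1.856×10^-13) = 1.33×10^-14 m = 13.3 fm.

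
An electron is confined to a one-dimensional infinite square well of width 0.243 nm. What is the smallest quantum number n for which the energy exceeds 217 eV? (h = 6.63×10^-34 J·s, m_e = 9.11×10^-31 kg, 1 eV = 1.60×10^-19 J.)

n = 6

E_1 = h²/(8m_eL²) = 1.021×10^-18 J = 6.381 eV.
Need n² > 217/6.381 = 34.01, i.e. n > 5.832.
The smallest integer satisfying this is n = 6.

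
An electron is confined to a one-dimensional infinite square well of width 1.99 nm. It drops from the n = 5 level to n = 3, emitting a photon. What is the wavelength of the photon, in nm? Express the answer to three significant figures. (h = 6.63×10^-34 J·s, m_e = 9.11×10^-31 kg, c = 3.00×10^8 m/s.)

λ = 816 nm

E_1 = h²/(8m_eL²) = 1.523×10^-20 J, so ΔE = (5² − 3²)E_1 = 2.437×10^-19 J.
λ = hc/ΔE = (6.63×10^-34·3.00×10^8)/2.437×10^-19 = 8.16×10^-7 m = 816 nm.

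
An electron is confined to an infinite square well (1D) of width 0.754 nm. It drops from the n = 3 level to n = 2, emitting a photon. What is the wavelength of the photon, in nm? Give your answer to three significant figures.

E_1 = h²/(8m_eL²) = 1.060×10^-19 J, so ΔE = (3² − 2²)E_1 = 5.300×10^-19 J.
λ = hc/ΔE = (6.626×10^-34·2.998×10^8)/5.300×10^-19 = 3.75×10^-7 m = 375 nm.

λ = 375 nm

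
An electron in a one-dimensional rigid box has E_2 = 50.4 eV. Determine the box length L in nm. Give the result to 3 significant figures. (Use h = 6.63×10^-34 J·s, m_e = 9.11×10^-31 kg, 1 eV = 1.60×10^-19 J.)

From E_n = n²h²/(8m_eL²), L = n·h/√(8m_eE_n).
E_2 = 50.4 eV = 8.064×10^-18 J, so L = 2·6.63×10^-34/√(8·9.11×10^-31·8.064×10^-18) = 1.73×10^-10 m = 0.173 nm.

L = 0.173 nm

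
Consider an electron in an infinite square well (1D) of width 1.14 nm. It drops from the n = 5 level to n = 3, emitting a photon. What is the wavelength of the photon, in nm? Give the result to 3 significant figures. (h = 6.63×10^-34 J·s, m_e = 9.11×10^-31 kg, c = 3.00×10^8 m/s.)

λ = 268 nm

E_1 = h²/(8m_eL²) = 4.641×10^-20 J, so ΔE = (5² − 3²)E_1 = 7.426×10^-19 J.
λ = hc/ΔE = (6.63×10^-34·3.00×10^8)/7.426×10^-19 = 2.68×10^-7 m = 268 nm.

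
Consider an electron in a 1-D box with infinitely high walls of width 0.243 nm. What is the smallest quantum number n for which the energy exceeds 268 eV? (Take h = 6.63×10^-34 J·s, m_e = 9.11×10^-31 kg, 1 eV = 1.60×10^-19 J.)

E_1 = h²/(8m_eL²) = 1.021×10^-18 J = 6.381 eV.
Need n² > 268/6.381 = 42.00, i.e. n > 6.481.
The smallest integer satisfying this is n = 7.

n = 7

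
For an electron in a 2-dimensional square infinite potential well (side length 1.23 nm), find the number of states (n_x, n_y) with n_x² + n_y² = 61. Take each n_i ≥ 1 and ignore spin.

degeneracy = 2

The level has n_x² + n_y² = 61. The ordered positive-integer solutions are (5, 6), (6, 5).
That gives 2 states.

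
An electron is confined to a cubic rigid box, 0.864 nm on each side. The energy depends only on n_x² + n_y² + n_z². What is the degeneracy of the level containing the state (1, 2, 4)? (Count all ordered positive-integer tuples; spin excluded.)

The level has n_x² + n_y² + n_z² = 21. The ordered positive-integer solutions are (1, 2, 4), (1, 4, 2), (2, 1, 4), (2, 4, 1), (4, 1, 2), (4, 2, 1).
That gives 6 states.

degeneracy = 6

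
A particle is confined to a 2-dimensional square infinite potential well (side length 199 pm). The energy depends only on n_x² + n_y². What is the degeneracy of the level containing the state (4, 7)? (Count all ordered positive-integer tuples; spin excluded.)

degeneracy = 4

The level has n_x² + n_y² = 65. The ordered positive-integer solutions are (1, 8), (4, 7), (7, 4), (8, 1).
That gives 4 states.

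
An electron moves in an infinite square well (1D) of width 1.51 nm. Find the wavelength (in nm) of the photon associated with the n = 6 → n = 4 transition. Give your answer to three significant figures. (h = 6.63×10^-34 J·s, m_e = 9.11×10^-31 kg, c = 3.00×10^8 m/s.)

E_1 = h²/(8m_eL²) = 2.645×10^-20 J, so ΔE = (6² − 4²)E_1 = 5.290×10^-19 J.
λ = hc/ΔE = (6.63×10^-34·3.00×10^8)/5.290×10^-19 = 3.76×10^-7 m = 376 nm.

λ = 376 nm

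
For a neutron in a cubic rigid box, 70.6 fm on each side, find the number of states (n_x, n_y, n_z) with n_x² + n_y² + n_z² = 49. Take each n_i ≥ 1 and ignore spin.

degeneracy = 6

The level has n_x² + n_y² + n_z² = 49. The ordered positive-integer solutions are (2, 3, 6), (2, 6, 3), (3, 2, 6), (3, 6, 2), (6, 2, 3), (6, 3, 2).
That gives 6 states.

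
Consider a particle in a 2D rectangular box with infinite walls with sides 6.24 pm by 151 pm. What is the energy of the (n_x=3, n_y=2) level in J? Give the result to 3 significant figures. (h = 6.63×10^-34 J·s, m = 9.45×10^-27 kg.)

For a 2D rectangular well E = (h²/8m)·Σ n_i²/L_i² = (6.63×10^-34)²/(8·9.45×10^-27) · [3²/(6.24 pm)² + 2²/(151 pm)²].
Evaluating gives E = 1.34×10^-18 J.

E = 1.34×10^-18 J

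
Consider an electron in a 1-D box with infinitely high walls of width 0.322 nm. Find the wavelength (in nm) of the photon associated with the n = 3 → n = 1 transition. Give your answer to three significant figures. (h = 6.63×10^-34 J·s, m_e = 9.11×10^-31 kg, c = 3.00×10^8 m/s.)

λ = 42.7 nm

E_1 = h²/(8m_eL²) = 5.817×10^-19 J, so ΔE = (3² − 1²)E_1 = 4.654×10^-18 J.
λ = hc/ΔE = (6.63×10^-34·3.00×10^8)/4.654×10^-18 = 4.27×10^-8 m = 42.7 nm.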